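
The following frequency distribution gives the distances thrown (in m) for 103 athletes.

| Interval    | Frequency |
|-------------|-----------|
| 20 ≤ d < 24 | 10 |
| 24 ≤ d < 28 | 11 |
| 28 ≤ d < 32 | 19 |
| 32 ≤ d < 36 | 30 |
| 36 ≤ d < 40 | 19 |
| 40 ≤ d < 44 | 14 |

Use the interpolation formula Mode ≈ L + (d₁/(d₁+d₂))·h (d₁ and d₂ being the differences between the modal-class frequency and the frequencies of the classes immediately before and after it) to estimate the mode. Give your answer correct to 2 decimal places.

34.00

Modal class: 32 ≤ d < 36 (highest frequency 30).
d₁ = 30 − 19 = 11, d₂ = 30 − 19 = 11
Mode ≈ 32 + (11/(11+11)) × 4 = 32 + 2.0000 = 34.0000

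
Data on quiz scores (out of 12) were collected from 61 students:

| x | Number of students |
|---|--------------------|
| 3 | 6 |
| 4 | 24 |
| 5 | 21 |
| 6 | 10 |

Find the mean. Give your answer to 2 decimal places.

4.57

Values: 3, 4, 5, 6
Σfx = 6×3 + 24×4 + 21×5 + 10×6 = 279
n = Σf = 61
Mean = 279 / 61 = 4.5738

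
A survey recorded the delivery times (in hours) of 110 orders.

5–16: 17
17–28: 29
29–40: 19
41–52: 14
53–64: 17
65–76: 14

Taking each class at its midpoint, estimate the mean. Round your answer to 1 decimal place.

37.4

Midpoints: 10.5, 22.5, 34.5, 46.5, 58.5, 70.5
Σfm = 17×10.5 + 29×22.5 + 19×34.5 + 14×46.5 + 17×58.5 + 14×70.5 = 4119
n = Σf = 110
Mean = 4119 / 110 = 37.4455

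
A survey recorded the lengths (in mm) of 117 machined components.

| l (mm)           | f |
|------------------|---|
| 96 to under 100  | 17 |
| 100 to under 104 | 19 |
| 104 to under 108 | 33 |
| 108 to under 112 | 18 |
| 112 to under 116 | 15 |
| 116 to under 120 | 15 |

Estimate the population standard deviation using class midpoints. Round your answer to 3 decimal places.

6.257

Midpoints: 98, 102, 106, 110, 114, 118
n = 117, Σfm = 12562, mean = 107.3675
Σfm² = 1353332
Σf(m − x̄)² = Σfm² − (Σfm)²/n = 1353332 − 12562²/117 = 4581.1966
Population variance = 4581.1966 / 117 = 39.1555
Standard deviation = √39.1555 = 6.2574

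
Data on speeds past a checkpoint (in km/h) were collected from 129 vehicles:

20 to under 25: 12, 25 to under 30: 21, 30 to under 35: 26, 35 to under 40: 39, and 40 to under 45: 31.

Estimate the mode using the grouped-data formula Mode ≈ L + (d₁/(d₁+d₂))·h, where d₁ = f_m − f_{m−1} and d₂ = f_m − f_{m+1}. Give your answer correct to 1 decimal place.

Modal class: 35 to under 40 (highest frequency 39).
d₁ = 39 − 26 = 13, d₂ = 39 − 31 = 8
Mode ≈ 35 + (13/(13+8)) × 5 = 35 + 3.0952 = 38.0952

38.1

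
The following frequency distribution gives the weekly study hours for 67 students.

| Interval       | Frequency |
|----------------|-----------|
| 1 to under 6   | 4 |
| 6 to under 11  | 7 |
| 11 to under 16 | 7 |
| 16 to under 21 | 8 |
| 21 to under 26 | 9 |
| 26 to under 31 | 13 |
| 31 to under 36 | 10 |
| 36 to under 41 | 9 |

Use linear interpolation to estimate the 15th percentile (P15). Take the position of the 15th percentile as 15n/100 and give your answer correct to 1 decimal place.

10.3

Cumulative frequencies: 4, 11, 18, 26, 35, 48, 58, 67
n = 67; position = 15n/100 = 10.05.
This falls in the class 6 to under 11: L = 6, F = 4, f = 7, h = 5.
15th percentile ≈ 6 + ((10.05 − 4) / 7) × 5 = 10.3214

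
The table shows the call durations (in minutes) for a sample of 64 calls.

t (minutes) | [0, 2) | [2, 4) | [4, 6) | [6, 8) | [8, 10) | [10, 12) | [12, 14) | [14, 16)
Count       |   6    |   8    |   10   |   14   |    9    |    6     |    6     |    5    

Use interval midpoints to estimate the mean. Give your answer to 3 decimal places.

7.469

Midpoints: 1, 3, 5, 7, 9, 11, 13, 15
Σfm = 6×1 + 8×3 + 10×5 + 14×7 + 9×9 + 6×11 + 6×13 + 5×15 = 478
n = Σf = 64
Mean = 478 / 64 = 7.4688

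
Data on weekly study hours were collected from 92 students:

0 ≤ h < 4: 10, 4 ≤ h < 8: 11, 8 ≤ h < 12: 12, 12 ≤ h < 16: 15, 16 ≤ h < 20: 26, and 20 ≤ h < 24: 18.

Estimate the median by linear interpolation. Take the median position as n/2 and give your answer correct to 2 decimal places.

Cumulative frequencies: 10, 21, 33, 48, 74, 92
n = 92; position = n/2 = 46.
This falls in the class 12 ≤ h < 16: L = 12, F = 33, f = 15, h = 4.
Median ≈ 12 + ((46 − 33) / 15) × 4 = 15.4667

15.47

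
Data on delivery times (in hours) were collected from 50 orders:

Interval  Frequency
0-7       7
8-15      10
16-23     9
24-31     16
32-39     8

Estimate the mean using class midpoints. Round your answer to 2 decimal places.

20.78

Midpoints: 3.5, 11.5, 19.5, 27.5, 35.5
Σfm = 7×3.5 + 10×11.5 + 9×19.5 + 16×27.5 + 8×35.5 = 1039
n = Σf = 50
Mean = 1039 / 50 = 20.7800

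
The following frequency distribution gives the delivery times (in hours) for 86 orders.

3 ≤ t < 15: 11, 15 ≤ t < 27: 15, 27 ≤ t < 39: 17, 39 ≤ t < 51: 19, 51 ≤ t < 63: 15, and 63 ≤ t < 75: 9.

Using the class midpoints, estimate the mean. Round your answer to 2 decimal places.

38.44

Midpoints: 9, 21, 33, 45, 57, 69
Σfm = 11×9 + 15×21 + 17×33 + 19×45 + 15×57 + 9×69 = 3306
n = Σf = 86
Mean = 3306 / 86 = 38.4419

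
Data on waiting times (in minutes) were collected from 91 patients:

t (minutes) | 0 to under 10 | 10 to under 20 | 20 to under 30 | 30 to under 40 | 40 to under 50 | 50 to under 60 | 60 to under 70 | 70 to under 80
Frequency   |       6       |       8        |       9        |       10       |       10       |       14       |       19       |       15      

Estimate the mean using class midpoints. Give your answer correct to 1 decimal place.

47.3

Midpoints: 5, 15, 25, 35, 45, 55, 65, 75
Σfm = 6×5 + 8×15 + 9×25 + 10×35 + 10×45 + 14×55 + 19×65 + 15×75 = 4305
n = Σf = 91
Mean = 4305 / 91 = 47.3077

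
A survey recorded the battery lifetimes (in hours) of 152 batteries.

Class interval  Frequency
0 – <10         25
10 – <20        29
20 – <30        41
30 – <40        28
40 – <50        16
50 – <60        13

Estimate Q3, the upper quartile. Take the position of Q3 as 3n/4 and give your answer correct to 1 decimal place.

36.8

Cumulative frequencies: 25, 54, 95, 123, 139, 152
n = 152; position = 3n/4 = 114.
This falls in the class 30 – <40: L = 30, F = 95, f = 28, h = 10.
Upper quartile ≈ 30 + ((114 − 95) / 28) × 10 = 36.7857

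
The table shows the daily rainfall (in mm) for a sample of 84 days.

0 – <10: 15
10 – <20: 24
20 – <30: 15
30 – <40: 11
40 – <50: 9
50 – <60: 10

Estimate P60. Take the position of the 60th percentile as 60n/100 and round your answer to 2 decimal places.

27.60

Cumulative frequencies: 15, 39, 54, 65, 74, 84
n = 84; position = 60n/100 = 50.4.
This falls in the class 20 – <30: L = 20, F = 39, f = 15, h = 10.
60th percentile ≈ 20 + ((50.4 − 39) / 15) × 10 = 27.6000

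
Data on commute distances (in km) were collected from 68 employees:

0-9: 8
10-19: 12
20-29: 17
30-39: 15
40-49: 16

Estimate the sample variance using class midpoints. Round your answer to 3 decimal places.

175.658

Midpoints: 4.5, 14.5, 24.5, 34.5, 44.5
n = 68, Σfm = 1856, mean = 27.2941
Σfm² = 62427
Σf(m − x̄)² = Σfm² − (Σfm)²/n = 62427 − 1856²/68 = 11769.1176
Sample variance = 11769.1176 / 67 = 175.6585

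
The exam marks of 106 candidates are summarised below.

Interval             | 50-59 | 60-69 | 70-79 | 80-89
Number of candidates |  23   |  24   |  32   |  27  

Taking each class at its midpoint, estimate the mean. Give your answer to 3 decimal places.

Midpoints: 54.5, 64.5, 74.5, 84.5
Σfm = 23×54.5 + 24×64.5 + 32×74.5 + 27×84.5 = 7467
n = Σf = 106
Mean = 7467 / 106 = 70.4434

70.443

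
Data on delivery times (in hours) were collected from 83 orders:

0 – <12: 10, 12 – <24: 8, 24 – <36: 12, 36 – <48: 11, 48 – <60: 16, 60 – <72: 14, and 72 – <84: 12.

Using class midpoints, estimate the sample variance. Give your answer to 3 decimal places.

541.174

Midpoints: 6, 18, 30, 42, 54, 66, 78
n = 83, Σfm = 3750, mean = 45.1807
Σfm² = 213804
Σf(m − x̄)² = Σfm² − (Σfm)²/n = 213804 − 3750²/83 = 44376.2892
Sample variance = 44376.2892 / 82 = 541.1743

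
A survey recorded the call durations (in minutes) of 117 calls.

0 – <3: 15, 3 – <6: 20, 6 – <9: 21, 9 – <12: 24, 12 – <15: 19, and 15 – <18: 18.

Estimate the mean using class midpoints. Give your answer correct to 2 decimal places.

Midpoints: 1.5, 4.5, 7.5, 10.5, 13.5, 16.5
Σfm = 15×1.5 + 20×4.5 + 21×7.5 + 24×10.5 + 19×13.5 + 18×16.5 = 1075.5
n = Σf = 117
Mean = 1075.5 / 117 = 9.1923

9.19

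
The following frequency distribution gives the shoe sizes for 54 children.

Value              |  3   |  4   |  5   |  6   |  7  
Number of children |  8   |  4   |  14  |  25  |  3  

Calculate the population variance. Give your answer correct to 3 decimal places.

1.310

Values: 3, 4, 5, 6, 7
n = 54, Σfx = 281, mean = 5.2037
Σfx² = 1533
Σf(x − x̄)² = Σfx² − (Σfx)²/n = 1533 − 281²/54 = 70.7593
Population variance = 70.7593 / 54 = 1.3104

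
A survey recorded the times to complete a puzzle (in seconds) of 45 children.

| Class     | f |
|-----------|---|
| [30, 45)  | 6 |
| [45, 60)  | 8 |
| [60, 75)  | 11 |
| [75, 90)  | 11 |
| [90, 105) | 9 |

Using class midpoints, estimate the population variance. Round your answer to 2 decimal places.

386.00

Midpoints: 37.5, 52.5, 67.5, 82.5, 97.5
n = 45, Σfm = 3172.5, mean = 70.5000
Σfm² = 241031.25
Σf(m − x̄)² = Σfm² − (Σfm)²/n = 241031.25 − 3172.5²/45 = 17370.0000
Population variance = 17370.0000 / 45 = 386.0000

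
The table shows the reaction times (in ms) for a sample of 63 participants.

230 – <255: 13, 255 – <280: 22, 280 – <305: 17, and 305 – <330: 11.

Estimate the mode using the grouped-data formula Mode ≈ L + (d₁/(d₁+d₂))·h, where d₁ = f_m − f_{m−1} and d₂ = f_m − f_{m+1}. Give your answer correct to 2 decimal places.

Modal class: 255 – <280 (highest frequency 22).
d₁ = 22 − 13 = 9, d₂ = 22 − 17 = 5
Mode ≈ 255 + (9/(9+5)) × 25 = 255 + 16.0714 = 271.0714

271.07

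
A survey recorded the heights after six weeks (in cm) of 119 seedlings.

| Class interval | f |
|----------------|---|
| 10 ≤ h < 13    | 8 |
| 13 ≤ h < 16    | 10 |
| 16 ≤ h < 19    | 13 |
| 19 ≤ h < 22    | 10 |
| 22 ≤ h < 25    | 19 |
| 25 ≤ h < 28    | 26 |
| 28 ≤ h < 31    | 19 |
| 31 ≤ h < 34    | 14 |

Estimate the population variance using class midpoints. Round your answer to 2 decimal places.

38.38

Midpoints: 11.5, 14.5, 17.5, 20.5, 23.5, 26.5, 29.5, 32.5
n = 119, Σfm = 2820.5, mean = 23.7017
Σfm² = 71417.75
Σf(m − x̄)² = Σfm² − (Σfm)²/n = 71417.75 − 2820.5²/119 = 4567.1597
Population variance = 4567.1597 / 119 = 38.3795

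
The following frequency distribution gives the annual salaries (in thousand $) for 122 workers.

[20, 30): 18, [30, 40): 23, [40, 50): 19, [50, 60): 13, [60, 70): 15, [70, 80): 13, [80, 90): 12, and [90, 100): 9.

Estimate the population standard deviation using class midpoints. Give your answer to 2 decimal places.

22.02

Midpoints: 25, 35, 45, 55, 65, 75, 85, 95
n = 122, Σfm = 6650, mean = 54.5082
Σfm² = 421650
Σf(m − x̄)² = Σfm² − (Σfm)²/n = 421650 − 6650²/122 = 59170.4918
Population variance = 59170.4918 / 122 = 485.0040
Standard deviation = √485.0040 = 22.0228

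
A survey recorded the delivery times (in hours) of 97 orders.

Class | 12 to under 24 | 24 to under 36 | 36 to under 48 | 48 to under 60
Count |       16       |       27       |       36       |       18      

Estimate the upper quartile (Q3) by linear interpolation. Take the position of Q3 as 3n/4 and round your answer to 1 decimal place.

Cumulative frequencies: 16, 43, 79, 97
n = 97; position = 3n/4 = 72.75.
This falls in the class 36 to under 48: L = 36, F = 43, f = 36, h = 12.
Upper quartile ≈ 36 + ((72.75 − 43) / 36) × 12 = 45.9167

45.9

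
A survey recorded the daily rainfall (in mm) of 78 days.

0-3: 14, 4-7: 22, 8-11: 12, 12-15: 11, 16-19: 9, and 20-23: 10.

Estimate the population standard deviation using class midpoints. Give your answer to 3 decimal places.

Midpoints: 1.5, 5.5, 9.5, 13.5, 17.5, 21.5
n = 78, Σfm = 777, mean = 9.9615
Σfm² = 11163.5
Σf(m − x̄)² = Σfm² − (Σfm)²/n = 11163.5 − 777²/78 = 3423.3846
Population variance = 3423.3846 / 78 = 43.8895
Standard deviation = √43.8895 = 6.6249

6.625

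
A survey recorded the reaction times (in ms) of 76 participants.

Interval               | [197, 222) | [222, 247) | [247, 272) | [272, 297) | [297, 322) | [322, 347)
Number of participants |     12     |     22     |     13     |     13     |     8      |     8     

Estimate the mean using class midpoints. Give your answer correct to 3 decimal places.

Midpoints: 209.5, 234.5, 259.5, 284.5, 309.5, 334.5
Σfm = 12×209.5 + 22×234.5 + 13×259.5 + 13×284.5 + 8×309.5 + 8×334.5 = 19897
n = Σf = 76
Mean = 19897 / 76 = 261.8026

261.803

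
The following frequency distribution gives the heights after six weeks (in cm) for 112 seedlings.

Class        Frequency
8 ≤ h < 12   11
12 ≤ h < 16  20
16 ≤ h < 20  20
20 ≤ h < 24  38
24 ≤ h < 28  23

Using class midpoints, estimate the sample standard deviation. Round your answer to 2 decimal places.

Midpoints: 10, 14, 18, 22, 26
n = 112, Σfm = 2184, mean = 19.5000
Σfm² = 45440
Σf(m − x̄)² = Σfm² − (Σfm)²/n = 45440 − 2184²/112 = 2852.0000
Sample variance = 2852.0000 / 111 = 25.6937
Standard deviation = √25.6937 = 5.0689

5.07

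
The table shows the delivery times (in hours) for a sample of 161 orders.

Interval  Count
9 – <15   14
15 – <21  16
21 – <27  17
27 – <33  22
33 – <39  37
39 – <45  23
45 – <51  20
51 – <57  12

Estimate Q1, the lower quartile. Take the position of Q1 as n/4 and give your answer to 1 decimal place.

Cumulative frequencies: 14, 30, 47, 69, 106, 129, 149, 161
n = 161; position = n/4 = 40.25.
This falls in the class 21 – <27: L = 21, F = 30, f = 17, h = 6.
Lower quartile ≈ 21 + ((40.25 − 30) / 17) × 6 = 24.6176

24.6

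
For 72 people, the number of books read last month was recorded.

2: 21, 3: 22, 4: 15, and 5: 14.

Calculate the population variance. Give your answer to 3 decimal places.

1.184

Values: 2, 3, 4, 5
n = 72, Σfx = 238, mean = 3.3056
Σfx² = 872
Σf(x − x̄)² = Σfx² − (Σfx)²/n = 872 − 238²/72 = 85.2778
Population variance = 85.2778 / 72 = 1.1844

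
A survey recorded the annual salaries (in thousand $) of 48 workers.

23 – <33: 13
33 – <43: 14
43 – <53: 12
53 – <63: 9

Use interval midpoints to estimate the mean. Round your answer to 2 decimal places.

Midpoints: 28, 38, 48, 58
Σfm = 13×28 + 14×38 + 12×48 + 9×58 = 1994
n = Σf = 48
Mean = 1994 / 48 = 41.5417

41.54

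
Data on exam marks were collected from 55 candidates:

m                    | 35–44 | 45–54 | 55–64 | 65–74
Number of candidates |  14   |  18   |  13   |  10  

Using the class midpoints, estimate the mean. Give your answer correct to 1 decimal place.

53.0

Midpoints: 39.5, 49.5, 59.5, 69.5
Σfm = 14×39.5 + 18×49.5 + 13×59.5 + 10×69.5 = 2912.5
n = Σf = 55
Mean = 2912.5 / 55 = 52.9545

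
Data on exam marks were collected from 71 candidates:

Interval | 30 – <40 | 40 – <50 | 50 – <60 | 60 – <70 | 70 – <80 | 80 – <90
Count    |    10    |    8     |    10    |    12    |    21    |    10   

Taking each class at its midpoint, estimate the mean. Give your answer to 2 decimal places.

62.89

Midpoints: 35, 45, 55, 65, 75, 85
Σfm = 10×35 + 8×45 + 10×55 + 12×65 + 21×75 + 10×85 = 4465
n = Σf = 71
Mean = 4465 / 71 = 62.8873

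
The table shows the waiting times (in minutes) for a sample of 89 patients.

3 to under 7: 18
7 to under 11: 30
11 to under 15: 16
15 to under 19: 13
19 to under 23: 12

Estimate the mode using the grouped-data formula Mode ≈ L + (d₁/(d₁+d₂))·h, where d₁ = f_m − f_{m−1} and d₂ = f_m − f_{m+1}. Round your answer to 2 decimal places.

Modal class: 7 to under 11 (highest frequency 30).
d₁ = 30 − 18 = 12, d₂ = 30 − 16 = 14
Mode ≈ 7 + (12/(12+14)) × 4 = 7 + 1.8462 = 8.8462

8.85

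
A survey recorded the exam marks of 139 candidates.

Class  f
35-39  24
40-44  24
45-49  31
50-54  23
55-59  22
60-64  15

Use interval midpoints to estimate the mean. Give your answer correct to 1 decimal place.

Midpoints: 37, 42, 47, 52, 57, 62
Σfm = 24×37 + 24×42 + 31×47 + 23×52 + 22×57 + 15×62 = 6733
n = Σf = 139
Mean = 6733 / 139 = 48.4388

48.4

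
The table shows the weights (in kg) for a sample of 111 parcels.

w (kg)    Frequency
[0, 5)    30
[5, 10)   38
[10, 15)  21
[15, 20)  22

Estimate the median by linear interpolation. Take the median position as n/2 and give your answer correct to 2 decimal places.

8.36

Cumulative frequencies: 30, 68, 89, 111
n = 111; position = n/2 = 55.5.
This falls in the class [5, 10): L = 5, F = 30, f = 38, h = 5.
Median ≈ 5 + ((55.5 − 30) / 38) × 5 = 8.3553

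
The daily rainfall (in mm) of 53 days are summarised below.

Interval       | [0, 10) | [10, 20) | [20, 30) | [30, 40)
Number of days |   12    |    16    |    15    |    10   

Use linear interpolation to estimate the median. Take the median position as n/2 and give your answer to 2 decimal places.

Cumulative frequencies: 12, 28, 43, 53
n = 53; position = n/2 = 26.5.
This falls in the class [10, 20): L = 10, F = 12, f = 16, h = 10.
Median ≈ 10 + ((26.5 − 12) / 16) × 10 = 19.0625

19.06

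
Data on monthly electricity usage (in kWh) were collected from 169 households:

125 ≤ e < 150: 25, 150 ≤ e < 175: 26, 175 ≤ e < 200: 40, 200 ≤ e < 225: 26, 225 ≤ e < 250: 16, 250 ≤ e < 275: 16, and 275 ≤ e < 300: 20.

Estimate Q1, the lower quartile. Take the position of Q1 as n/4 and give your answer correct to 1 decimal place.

166.6

Cumulative frequencies: 25, 51, 91, 117, 133, 149, 169
n = 169; position = n/4 = 42.25.
This falls in the class 150 ≤ e < 175: L = 150, F = 25, f = 26, h = 25.
Lower quartile ≈ 150 + ((42.25 − 25) / 26) × 25 = 166.5865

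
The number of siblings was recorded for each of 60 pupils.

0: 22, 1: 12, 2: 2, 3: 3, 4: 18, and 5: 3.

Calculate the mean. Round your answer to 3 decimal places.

Values: 0, 1, 2, 3, 4, 5
Σfx = 22×0 + 12×1 + 2×2 + 3×3 + 18×4 + 3×5 = 112
n = Σf = 60
Mean = 112 / 60 = 1.8667

1.867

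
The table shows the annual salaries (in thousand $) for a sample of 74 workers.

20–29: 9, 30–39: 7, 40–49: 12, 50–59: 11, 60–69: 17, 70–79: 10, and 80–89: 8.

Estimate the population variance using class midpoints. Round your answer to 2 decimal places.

Midpoints: 24.5, 34.5, 44.5, 54.5, 64.5, 74.5, 84.5
n = 74, Σfm = 4113, mean = 55.5811
Σfm² = 253518.5
Σf(m − x̄)² = Σfm² − (Σfm)²/n = 253518.5 − 4113²/74 = 24913.5135
Population variance = 24913.5135 / 74 = 336.6691

336.67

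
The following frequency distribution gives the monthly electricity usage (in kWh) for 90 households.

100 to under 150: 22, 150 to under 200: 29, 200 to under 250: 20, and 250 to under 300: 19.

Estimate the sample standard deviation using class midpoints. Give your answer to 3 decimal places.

Midpoints: 125, 175, 225, 275
n = 90, Σfm = 17550, mean = 195.0000
Σfm² = 3681250
Σf(m − x̄)² = Σfm² − (Σfm)²/n = 3681250 − 17550²/90 = 259000.0000
Sample variance = 259000.0000 / 89 = 2910.1124
Standard deviation = √2910.1124 = 53.9455

53.945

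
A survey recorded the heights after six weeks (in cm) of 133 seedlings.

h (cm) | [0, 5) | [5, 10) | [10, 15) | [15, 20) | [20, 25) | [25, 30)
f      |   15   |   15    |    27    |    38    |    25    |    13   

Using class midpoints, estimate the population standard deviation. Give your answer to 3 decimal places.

Midpoints: 2.5, 7.5, 12.5, 17.5, 22.5, 27.5
n = 133, Σfm = 2072.5, mean = 15.5827
Σfm² = 39281.25
Σf(m − x̄)² = Σfm² − (Σfm)²/n = 39281.25 − 2072.5²/133 = 6986.0902
Population variance = 6986.0902 / 133 = 52.5270
Standard deviation = √52.5270 = 7.2476

7.248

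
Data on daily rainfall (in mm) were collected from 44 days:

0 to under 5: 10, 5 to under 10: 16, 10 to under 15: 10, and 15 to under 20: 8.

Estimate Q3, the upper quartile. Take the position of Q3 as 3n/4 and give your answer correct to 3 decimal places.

Cumulative frequencies: 10, 26, 36, 44
n = 44; position = 3n/4 = 33.
This falls in the class 10 to under 15: L = 10, F = 26, f = 10, h = 5.
Upper quartile ≈ 10 + ((33 − 26) / 10) × 5 = 13.5000

13.500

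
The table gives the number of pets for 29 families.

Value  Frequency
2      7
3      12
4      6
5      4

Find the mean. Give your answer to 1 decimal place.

3.2

Values: 2, 3, 4, 5
Σfx = 7×2 + 12×3 + 6×4 + 4×5 = 94
n = Σf = 29
Mean = 94 / 29 = 3.2414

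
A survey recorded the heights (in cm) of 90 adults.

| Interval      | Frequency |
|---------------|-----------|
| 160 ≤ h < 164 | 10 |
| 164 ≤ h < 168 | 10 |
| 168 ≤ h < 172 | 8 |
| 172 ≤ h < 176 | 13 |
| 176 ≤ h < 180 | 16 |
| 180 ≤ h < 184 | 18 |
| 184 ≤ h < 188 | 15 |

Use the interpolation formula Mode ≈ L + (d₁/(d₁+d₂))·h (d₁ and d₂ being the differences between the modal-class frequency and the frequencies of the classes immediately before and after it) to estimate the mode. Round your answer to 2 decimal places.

Modal class: 180 ≤ h < 184 (highest frequency 18).
d₁ = 18 − 16 = 2, d₂ = 18 − 15 = 3
Mode ≈ 180 + (2/(2+3)) × 4 = 180 + 1.6000 = 181.6000

181.60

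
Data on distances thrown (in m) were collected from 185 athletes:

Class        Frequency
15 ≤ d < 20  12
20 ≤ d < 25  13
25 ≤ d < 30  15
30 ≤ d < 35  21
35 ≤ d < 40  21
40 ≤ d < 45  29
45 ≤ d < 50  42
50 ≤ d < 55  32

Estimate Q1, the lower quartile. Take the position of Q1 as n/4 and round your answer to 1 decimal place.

Cumulative frequencies: 12, 25, 40, 61, 82, 111, 153, 185
n = 185; position = n/4 = 46.25.
This falls in the class 30 ≤ d < 35: L = 30, F = 40, f = 21, h = 5.
Lower quartile ≈ 30 + ((46.25 − 40) / 21) × 5 = 31.4881

31.5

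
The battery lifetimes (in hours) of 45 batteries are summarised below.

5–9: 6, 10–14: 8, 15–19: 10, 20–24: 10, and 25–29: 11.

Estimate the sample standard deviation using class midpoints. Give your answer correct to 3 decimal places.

Midpoints: 7, 12, 17, 22, 27
n = 45, Σfm = 825, mean = 18.3333
Σfm² = 17195
Σf(m − x̄)² = Σfm² − (Σfm)²/n = 17195 − 825²/45 = 2070.0000
Sample variance = 2070.0000 / 44 = 47.0455
Standard deviation = √47.0455 = 6.8590

6.859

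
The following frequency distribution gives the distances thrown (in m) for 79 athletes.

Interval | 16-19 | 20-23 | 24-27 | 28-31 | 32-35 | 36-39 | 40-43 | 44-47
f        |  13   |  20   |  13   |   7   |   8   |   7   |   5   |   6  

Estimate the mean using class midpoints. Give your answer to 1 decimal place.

Midpoints: 17.5, 21.5, 25.5, 29.5, 33.5, 37.5, 41.5, 45.5
Σfm = 13×17.5 + 20×21.5 + 13×25.5 + 7×29.5 + 8×33.5 + 7×37.5 + 5×41.5 + 6×45.5 = 2206.5
n = Σf = 79
Mean = 2206.5 / 79 = 27.9304

27.9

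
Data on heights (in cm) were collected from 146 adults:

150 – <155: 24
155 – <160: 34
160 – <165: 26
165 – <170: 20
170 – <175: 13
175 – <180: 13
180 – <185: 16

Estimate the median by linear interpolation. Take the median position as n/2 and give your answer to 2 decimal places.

162.88

Cumulative frequencies: 24, 58, 84, 104, 117, 130, 146
n = 146; position = n/2 = 73.
This falls in the class 160 – <165: L = 160, F = 58, f = 26, h = 5.
Median ≈ 160 + ((73 − 58) / 26) × 5 = 162.8846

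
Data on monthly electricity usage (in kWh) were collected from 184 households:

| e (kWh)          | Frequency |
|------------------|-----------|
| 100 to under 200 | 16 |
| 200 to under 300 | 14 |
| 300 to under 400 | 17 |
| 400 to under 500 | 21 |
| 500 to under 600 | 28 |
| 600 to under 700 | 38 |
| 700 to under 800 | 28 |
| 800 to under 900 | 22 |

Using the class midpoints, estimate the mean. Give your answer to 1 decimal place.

Midpoints: 150, 250, 350, 450, 550, 650, 750, 850
Σfm = 16×150 + 14×250 + 17×350 + 21×450 + 28×550 + 38×650 + 28×750 + 22×850 = 101100
n = Σf = 184
Mean = 101100 / 184 = 549.4565

549.5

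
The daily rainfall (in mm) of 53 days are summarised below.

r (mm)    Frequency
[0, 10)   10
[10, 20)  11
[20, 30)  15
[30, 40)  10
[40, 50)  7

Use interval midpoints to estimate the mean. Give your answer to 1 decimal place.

23.7

Midpoints: 5, 15, 25, 35, 45
Σfm = 10×5 + 11×15 + 15×25 + 10×35 + 7×45 = 1255
n = Σf = 53
Mean = 1255 / 53 = 23.6792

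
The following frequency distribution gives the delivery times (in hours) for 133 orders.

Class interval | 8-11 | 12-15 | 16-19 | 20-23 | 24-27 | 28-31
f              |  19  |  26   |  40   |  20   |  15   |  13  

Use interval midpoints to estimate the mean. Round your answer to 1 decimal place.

18.3

Midpoints: 9.5, 13.5, 17.5, 21.5, 25.5, 29.5
Σfm = 19×9.5 + 26×13.5 + 40×17.5 + 20×21.5 + 15×25.5 + 13×29.5 = 2427.5
n = Σf = 133
Mean = 2427.5 / 133 = 18.2519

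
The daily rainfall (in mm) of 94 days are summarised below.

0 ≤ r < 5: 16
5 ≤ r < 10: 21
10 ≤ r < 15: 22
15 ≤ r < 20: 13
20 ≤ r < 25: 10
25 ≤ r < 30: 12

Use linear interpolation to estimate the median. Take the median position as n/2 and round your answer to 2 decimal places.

12.27

Cumulative frequencies: 16, 37, 59, 72, 82, 94
n = 94; position = n/2 = 47.
This falls in the class 10 ≤ r < 15: L = 10, F = 37, f = 22, h = 5.
Median ≈ 10 + ((47 − 37) / 22) × 5 = 12.2727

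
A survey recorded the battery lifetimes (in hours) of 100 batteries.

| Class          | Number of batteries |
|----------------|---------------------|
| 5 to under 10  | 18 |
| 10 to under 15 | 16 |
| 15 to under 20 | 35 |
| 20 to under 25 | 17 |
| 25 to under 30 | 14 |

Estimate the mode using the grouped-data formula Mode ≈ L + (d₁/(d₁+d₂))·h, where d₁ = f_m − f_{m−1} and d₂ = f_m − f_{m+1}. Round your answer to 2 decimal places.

17.57

Modal class: 15 to under 20 (highest frequency 35).
d₁ = 35 − 16 = 19, d₂ = 35 − 17 = 18
Mode ≈ 15 + (19/(19+18)) × 5 = 15 + 2.5676 = 17.5676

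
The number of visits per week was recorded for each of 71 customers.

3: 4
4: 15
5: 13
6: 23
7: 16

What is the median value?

6

Cumulative frequencies: 4, 19, 32, 55, 71
n = 71, so the median is the value in position (n+1)/2 = 36.
Position 36 falls at value 6.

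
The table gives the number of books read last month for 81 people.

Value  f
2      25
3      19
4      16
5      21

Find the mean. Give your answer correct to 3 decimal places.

3.407

Values: 2, 3, 4, 5
Σfx = 25×2 + 19×3 + 16×4 + 21×5 = 276
n = Σf = 81
Mean = 276 / 81 = 3.4074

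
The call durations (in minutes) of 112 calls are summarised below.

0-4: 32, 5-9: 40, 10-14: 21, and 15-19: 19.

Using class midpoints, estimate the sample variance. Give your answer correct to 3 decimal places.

Midpoints: 2, 7, 12, 17
n = 112, Σfm = 919, mean = 8.2054
Σfm² = 10603
Σf(m − x̄)² = Σfm² − (Σfm)²/n = 10603 − 919²/112 = 3062.2768
Sample variance = 3062.2768 / 111 = 27.5881

27.588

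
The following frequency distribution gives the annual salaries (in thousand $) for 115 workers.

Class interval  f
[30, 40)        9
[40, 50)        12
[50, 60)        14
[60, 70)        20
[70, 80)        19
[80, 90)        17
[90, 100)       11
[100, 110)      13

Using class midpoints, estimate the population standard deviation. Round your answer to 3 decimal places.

20.656

Midpoints: 35, 45, 55, 65, 75, 85, 95, 105
n = 115, Σfm = 8205, mean = 71.3478
Σfm² = 634475
Σf(m − x̄)² = Σfm² − (Σfm)²/n = 634475 − 8205²/115 = 49066.0870
Population variance = 49066.0870 / 115 = 426.6616
Standard deviation = √426.6616 = 20.6558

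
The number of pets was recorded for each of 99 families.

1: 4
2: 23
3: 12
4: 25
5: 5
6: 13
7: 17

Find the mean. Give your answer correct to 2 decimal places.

Values: 1, 2, 3, 4, 5, 6, 7
Σfx = 4×1 + 23×2 + 12×3 + 25×4 + 5×5 + 13×6 + 17×7 = 408
n = Σf = 99
Mean = 408 / 99 = 4.1212

4.12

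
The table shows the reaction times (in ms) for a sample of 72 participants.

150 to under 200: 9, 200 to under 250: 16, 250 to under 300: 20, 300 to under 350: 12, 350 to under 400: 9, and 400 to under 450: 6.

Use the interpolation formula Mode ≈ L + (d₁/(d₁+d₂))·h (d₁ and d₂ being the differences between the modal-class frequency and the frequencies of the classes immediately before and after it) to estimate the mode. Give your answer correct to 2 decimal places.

266.67

Modal class: 250 to under 300 (highest frequency 20).
d₁ = 20 − 16 = 4, d₂ = 20 − 12 = 8
Mode ≈ 250 + (4/(4+8)) × 50 = 250 + 16.6667 = 266.6667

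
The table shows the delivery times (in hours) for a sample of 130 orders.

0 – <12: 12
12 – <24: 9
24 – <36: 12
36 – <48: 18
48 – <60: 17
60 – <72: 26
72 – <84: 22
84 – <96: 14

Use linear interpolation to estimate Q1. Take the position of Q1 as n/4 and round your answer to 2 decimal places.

Cumulative frequencies: 12, 21, 33, 51, 68, 94, 116, 130
n = 130; position = n/4 = 32.5.
This falls in the class 24 – <36: L = 24, F = 21, f = 12, h = 12.
Lower quartile ≈ 24 + ((32.5 − 21) / 12) × 12 = 35.5000

35.50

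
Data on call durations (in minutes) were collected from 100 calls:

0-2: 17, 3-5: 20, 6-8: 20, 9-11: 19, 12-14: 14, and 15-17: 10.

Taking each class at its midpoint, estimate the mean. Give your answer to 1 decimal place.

7.7

Midpoints: 1, 4, 7, 10, 13, 16
Σfm = 17×1 + 20×4 + 20×7 + 19×10 + 14×13 + 10×16 = 769
n = Σf = 100
Mean = 769 / 100 = 7.6900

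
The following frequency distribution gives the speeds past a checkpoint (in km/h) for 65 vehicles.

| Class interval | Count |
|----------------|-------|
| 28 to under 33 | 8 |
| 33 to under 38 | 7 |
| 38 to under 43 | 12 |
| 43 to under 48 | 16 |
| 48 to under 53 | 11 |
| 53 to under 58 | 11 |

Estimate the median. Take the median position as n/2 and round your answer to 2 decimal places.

44.72

Cumulative frequencies: 8, 15, 27, 43, 54, 65
n = 65; position = n/2 = 32.5.
This falls in the class 43 to under 48: L = 43, F = 27, f = 16, h = 5.
Median ≈ 43 + ((32.5 − 27) / 16) × 5 = 44.7188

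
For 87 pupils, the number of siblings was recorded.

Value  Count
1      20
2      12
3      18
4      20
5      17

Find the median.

Cumulative frequencies: 20, 32, 50, 70, 87
n = 87, so the median is the value in position (n+1)/2 = 44.
Position 44 falls at value 3.

3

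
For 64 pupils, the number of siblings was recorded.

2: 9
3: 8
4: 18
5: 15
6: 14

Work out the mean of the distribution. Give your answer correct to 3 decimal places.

Values: 2, 3, 4, 5, 6
Σfx = 9×2 + 8×3 + 18×4 + 15×5 + 14×6 = 273
n = Σf = 64
Mean = 273 / 64 = 4.2656

4.266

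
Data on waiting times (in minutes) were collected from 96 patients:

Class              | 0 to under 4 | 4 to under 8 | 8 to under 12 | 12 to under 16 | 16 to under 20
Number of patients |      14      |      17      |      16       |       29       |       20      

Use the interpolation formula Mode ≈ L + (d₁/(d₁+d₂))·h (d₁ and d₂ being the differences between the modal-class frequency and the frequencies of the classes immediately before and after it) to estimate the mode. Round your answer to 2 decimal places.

Modal class: 12 to under 16 (highest frequency 29).
d₁ = 29 − 16 = 13, d₂ = 29 − 20 = 9
Mode ≈ 12 + (13/(13+9)) × 4 = 12 + 2.3636 = 14.3636

14.36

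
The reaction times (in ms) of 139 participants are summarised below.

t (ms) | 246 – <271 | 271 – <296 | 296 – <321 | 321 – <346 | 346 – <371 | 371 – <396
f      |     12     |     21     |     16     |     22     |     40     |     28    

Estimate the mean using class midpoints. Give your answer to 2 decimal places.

Midpoints: 258.5, 283.5, 308.5, 333.5, 358.5, 383.5
Σfm = 12×258.5 + 21×283.5 + 16×308.5 + 22×333.5 + 40×358.5 + 28×383.5 = 46406.5
n = Σf = 139
Mean = 46406.5 / 139 = 333.8597

333.86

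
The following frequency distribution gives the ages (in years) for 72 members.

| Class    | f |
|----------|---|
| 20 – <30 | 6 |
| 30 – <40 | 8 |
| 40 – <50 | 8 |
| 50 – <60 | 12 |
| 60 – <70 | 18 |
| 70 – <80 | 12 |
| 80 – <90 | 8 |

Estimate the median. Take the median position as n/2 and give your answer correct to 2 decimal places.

61.11

Cumulative frequencies: 6, 14, 22, 34, 52, 64, 72
n = 72; position = n/2 = 36.
This falls in the class 60 – <70: L = 60, F = 34, f = 18, h = 10.
Median ≈ 60 + ((36 − 34) / 18) × 10 = 61.1111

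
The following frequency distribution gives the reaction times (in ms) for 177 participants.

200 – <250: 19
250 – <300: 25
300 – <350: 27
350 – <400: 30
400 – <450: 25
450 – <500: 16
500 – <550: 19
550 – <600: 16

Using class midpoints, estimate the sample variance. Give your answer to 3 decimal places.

Midpoints: 225, 275, 325, 375, 425, 475, 525, 575
n = 177, Σfm = 68575, mean = 387.4294
Σfm² = 28575625
Σf(m − x̄)² = Σfm² − (Σfm)²/n = 28575625 − 68575²/177 = 2007655.3672
Sample variance = 2007655.3672 / 176 = 11407.1328

11407.133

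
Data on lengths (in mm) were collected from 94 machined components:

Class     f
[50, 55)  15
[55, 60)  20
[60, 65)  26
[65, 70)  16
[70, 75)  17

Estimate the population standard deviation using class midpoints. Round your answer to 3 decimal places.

Midpoints: 52.5, 57.5, 62.5, 67.5, 72.5
n = 94, Σfm = 5875, mean = 62.5000
Σfm² = 371287.5
Σf(m − x̄)² = Σfm² − (Σfm)²/n = 371287.5 − 5875²/94 = 4100.0000
Population variance = 4100.0000 / 94 = 43.6170
Standard deviation = √43.6170 = 6.6043

6.604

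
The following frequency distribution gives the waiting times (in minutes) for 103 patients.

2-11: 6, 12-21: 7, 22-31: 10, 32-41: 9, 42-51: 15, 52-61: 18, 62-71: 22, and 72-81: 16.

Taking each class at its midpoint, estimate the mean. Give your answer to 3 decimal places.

Midpoints: 6.5, 16.5, 26.5, 36.5, 46.5, 56.5, 66.5, 76.5
Σfm = 6×6.5 + 7×16.5 + 10×26.5 + 9×36.5 + 15×46.5 + 18×56.5 + 22×66.5 + 16×76.5 = 5149.5
n = Σf = 103
Mean = 5149.5 / 103 = 49.9951

49.995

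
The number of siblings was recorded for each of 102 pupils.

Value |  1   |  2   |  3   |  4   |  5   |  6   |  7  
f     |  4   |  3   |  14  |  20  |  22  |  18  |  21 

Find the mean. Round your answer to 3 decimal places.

Values: 1, 2, 3, 4, 5, 6, 7
Σfx = 4×1 + 3×2 + 14×3 + 20×4 + 22×5 + 18×6 + 21×7 = 497
n = Σf = 102
Mean = 497 / 102 = 4.8725

4.873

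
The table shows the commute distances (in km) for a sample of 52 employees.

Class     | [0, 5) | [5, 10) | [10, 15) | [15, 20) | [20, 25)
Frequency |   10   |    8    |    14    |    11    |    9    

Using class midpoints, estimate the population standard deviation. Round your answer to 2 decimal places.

6.76

Midpoints: 2.5, 7.5, 12.5, 17.5, 22.5
n = 52, Σfm = 655, mean = 12.5962
Σfm² = 10625
Σf(m − x̄)² = Σfm² − (Σfm)²/n = 10625 − 655²/52 = 2374.5192
Population variance = 2374.5192 / 52 = 45.6638
Standard deviation = √45.6638 = 6.7575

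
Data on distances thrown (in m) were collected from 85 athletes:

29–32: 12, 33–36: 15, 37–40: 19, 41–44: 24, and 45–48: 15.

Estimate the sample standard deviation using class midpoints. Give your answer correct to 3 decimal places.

Midpoints: 30.5, 34.5, 38.5, 42.5, 46.5
n = 85, Σfm = 3332.5, mean = 39.2059
Σfm² = 132963.25
Σf(m − x̄)² = Σfm² − (Σfm)²/n = 132963.25 − 3332.5²/85 = 2309.6471
Sample variance = 2309.6471 / 84 = 27.4958
Standard deviation = √27.4958 = 5.2436

5.244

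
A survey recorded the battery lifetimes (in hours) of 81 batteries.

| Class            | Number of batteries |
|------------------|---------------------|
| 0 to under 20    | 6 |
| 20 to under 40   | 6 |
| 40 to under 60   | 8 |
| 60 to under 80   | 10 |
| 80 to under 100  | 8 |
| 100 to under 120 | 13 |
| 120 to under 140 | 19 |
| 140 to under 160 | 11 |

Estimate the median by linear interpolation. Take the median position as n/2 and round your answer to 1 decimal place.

103.8

Cumulative frequencies: 6, 12, 20, 30, 38, 51, 70, 81
n = 81; position = n/2 = 40.5.
This falls in the class 100 to under 120: L = 100, F = 38, f = 13, h = 20.
Median ≈ 100 + ((40.5 − 38) / 13) × 20 = 103.8462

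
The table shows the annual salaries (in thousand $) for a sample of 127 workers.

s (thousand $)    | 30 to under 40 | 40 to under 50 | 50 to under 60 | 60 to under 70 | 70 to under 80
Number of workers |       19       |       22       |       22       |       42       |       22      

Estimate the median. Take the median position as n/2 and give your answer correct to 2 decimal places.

60.12

Cumulative frequencies: 19, 41, 63, 105, 127
n = 127; position = n/2 = 63.5.
This falls in the class 60 to under 70: L = 60, F = 63, f = 42, h = 10.
Median ≈ 60 + ((63.5 − 63) / 42) × 10 = 60.1190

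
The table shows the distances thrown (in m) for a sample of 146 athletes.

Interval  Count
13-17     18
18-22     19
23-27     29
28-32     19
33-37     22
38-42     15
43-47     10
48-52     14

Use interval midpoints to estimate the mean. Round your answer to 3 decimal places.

30.582

Midpoints: 15, 20, 25, 30, 35, 40, 45, 50
Σfm = 18×15 + 19×20 + 29×25 + 19×30 + 22×35 + 15×40 + 10×45 + 14×50 = 4465
n = Σf = 146
Mean = 4465 / 146 = 30.5822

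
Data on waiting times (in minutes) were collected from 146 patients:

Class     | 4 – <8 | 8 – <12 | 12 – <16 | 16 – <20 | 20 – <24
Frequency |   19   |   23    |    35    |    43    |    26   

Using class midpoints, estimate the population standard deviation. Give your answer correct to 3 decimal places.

Midpoints: 6, 10, 14, 18, 22
n = 146, Σfm = 2180, mean = 14.9315
Σfm² = 36360
Σf(m − x̄)² = Σfm² − (Σfm)²/n = 36360 − 2180²/146 = 3809.3151
Population variance = 3809.3151 / 146 = 26.0912
Standard deviation = √26.0912 = 5.1080

5.108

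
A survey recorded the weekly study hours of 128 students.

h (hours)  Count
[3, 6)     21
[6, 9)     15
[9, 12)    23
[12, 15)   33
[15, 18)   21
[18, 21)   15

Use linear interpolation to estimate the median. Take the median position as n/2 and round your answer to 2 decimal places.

12.45

Cumulative frequencies: 21, 36, 59, 92, 113, 128
n = 128; position = n/2 = 64.
This falls in the class [12, 15): L = 12, F = 59, f = 33, h = 3.
Median ≈ 12 + ((64 − 59) / 33) × 3 = 12.4545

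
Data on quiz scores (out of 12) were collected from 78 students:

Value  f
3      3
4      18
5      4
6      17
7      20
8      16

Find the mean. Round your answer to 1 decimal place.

6.0

Values: 3, 4, 5, 6, 7, 8
Σfx = 3×3 + 18×4 + 4×5 + 17×6 + 20×7 + 16×8 = 471
n = Σf = 78
Mean = 471 / 78 = 6.0385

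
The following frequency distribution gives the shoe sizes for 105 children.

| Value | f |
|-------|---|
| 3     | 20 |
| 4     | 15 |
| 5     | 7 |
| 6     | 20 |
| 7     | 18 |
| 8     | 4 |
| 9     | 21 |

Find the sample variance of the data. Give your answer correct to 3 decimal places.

Values: 3, 4, 5, 6, 7, 8, 9
n = 105, Σfx = 622, mean = 5.9238
Σfx² = 4154
Σf(x − x̄)² = Σfx² − (Σfx)²/n = 4154 − 622²/105 = 469.3905
Sample variance = 469.3905 / 104 = 4.5134

4.513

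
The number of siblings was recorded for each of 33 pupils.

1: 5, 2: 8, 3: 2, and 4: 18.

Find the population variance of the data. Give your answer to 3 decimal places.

1.394

Values: 1, 2, 3, 4
n = 33, Σfx = 99, mean = 3.0000
Σfx² = 343
Σf(x − x̄)² = Σfx² − (Σfx)²/n = 343 − 99²/33 = 46.0000
Population variance = 46.0000 / 33 = 1.3939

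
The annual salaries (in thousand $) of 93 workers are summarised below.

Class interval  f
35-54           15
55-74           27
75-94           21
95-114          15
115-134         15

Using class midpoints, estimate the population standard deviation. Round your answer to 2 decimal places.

26.27

Midpoints: 44.5, 64.5, 84.5, 104.5, 124.5
n = 93, Σfm = 7618.5, mean = 81.9194
Σfm² = 688283.25
Σf(m − x̄)² = Σfm² − (Σfm)²/n = 688283.25 − 7618.5²/93 = 64180.6452
Population variance = 64180.6452 / 93 = 690.1145
Standard deviation = √690.1145 = 26.2700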